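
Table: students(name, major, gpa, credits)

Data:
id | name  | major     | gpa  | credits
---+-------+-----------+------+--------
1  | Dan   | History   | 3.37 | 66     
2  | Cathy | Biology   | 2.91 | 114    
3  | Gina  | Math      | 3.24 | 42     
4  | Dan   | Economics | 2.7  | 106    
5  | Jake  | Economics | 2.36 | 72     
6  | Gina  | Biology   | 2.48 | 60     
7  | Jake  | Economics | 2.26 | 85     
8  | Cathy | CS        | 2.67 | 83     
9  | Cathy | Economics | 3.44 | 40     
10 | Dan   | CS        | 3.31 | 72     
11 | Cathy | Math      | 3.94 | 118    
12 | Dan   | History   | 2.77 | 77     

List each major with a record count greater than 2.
SELECT major, COUNT(*) as cnt
FROM students
GROUP BY major
HAVING COUNT(*) > 2

Result:
  Economics: 4

Note: HAVING filters groups after aggregation, WHERE filters rows before.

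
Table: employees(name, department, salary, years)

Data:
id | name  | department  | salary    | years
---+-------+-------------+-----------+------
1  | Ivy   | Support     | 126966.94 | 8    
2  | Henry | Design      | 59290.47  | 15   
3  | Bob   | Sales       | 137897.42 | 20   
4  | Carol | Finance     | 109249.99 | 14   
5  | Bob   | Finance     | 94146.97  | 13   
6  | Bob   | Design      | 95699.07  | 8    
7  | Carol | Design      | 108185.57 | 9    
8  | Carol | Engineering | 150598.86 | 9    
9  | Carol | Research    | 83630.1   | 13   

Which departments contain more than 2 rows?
SELECT department, COUNT(*) as cnt
FROM employees
GROUP BY department
HAVING COUNT(*) > 2

Result:
  Design: 3

Note: HAVING filters groups after aggregation, WHERE filters rows before.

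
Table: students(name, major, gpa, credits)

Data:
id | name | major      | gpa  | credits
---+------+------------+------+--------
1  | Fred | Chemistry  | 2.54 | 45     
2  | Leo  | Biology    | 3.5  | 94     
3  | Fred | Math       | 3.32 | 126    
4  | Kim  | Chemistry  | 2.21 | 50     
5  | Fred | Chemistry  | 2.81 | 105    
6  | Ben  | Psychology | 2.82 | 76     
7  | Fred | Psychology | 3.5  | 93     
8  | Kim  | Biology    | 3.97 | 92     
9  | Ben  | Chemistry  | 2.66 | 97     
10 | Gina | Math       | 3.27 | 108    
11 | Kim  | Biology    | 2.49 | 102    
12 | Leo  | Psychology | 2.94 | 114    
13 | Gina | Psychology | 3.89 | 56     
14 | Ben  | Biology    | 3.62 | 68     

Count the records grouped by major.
SELECT major, COUNT(*) as count
FROM students
GROUP BY major

Result:
  Biology: 4
  Chemistry: 4
  Math: 2
  Psychology: 4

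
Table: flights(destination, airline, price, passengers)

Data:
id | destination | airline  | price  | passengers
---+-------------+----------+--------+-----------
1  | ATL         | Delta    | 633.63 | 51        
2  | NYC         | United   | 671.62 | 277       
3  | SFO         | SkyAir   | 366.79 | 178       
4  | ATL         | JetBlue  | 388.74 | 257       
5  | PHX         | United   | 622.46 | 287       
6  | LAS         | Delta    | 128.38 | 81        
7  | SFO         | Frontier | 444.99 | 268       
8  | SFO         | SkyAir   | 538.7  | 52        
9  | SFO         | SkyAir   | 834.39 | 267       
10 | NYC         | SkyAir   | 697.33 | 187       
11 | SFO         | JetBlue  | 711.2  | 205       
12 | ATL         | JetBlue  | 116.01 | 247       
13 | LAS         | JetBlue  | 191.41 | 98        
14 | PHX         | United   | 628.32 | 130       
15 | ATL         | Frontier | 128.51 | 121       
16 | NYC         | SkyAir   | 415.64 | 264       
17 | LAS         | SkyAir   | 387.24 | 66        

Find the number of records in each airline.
SELECT airline, COUNT(*) as count
FROM flights
GROUP BY airline

Result:
  Delta: 2
  Frontier: 2
  JetBlue: 4
  SkyAir: 6
  United: 3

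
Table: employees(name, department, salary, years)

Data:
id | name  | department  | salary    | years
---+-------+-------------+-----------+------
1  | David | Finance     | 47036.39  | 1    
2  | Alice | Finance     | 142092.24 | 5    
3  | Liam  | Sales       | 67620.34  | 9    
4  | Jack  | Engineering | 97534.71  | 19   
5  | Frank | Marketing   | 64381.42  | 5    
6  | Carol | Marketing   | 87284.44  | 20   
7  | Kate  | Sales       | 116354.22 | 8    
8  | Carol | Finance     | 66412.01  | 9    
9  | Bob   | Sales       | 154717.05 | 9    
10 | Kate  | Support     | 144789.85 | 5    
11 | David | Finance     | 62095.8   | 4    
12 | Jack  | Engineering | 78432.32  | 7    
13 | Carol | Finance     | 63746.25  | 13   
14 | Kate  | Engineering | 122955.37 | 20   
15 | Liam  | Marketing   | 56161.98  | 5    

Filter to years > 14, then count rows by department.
SELECT department, COUNT(*)
FROM employees
WHERE years > 14
GROUP BY department

Note: WHERE filters rows before grouping.

Result:
  Engineering: 2
  Marketing: 1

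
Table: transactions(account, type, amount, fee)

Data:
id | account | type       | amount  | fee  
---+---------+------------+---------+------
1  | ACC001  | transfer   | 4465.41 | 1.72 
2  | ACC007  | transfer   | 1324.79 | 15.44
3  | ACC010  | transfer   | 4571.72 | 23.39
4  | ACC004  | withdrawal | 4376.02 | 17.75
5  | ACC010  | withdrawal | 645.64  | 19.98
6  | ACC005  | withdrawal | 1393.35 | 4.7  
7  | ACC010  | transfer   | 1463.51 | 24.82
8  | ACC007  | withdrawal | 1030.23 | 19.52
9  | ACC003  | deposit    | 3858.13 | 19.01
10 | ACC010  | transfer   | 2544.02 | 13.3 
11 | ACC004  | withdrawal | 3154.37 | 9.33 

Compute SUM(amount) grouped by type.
SELECT type, SUM(amount) as result
FROM transactions
GROUP BY type

Result:
  deposit: 3858.13
  transfer: 14369.45
  withdrawal: 10599.61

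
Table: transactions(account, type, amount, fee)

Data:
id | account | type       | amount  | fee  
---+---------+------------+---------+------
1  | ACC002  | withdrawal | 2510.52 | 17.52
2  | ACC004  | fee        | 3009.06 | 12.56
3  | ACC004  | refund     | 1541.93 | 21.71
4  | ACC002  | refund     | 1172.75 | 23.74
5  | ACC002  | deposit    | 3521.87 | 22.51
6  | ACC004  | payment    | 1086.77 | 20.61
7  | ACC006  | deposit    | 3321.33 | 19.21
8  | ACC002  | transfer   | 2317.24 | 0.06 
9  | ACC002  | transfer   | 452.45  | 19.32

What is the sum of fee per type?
SELECT type, SUM(fee) as result
FROM transactions
GROUP BY type

Result:
  deposit: 41.72
  fee: 12.56
  payment: 20.61
  refund: 45.45
  transfer: 19.38
  withdrawal: 17.52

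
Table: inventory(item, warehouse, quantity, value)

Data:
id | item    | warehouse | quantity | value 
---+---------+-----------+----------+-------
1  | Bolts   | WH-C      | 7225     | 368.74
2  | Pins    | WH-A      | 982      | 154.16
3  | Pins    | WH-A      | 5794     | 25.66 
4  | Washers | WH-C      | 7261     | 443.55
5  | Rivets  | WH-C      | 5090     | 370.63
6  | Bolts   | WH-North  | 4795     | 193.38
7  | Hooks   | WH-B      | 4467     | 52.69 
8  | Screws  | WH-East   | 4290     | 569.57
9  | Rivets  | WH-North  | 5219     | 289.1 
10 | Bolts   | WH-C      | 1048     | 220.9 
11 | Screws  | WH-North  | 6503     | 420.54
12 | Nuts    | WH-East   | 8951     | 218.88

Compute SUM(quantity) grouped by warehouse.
SELECT warehouse, SUM(quantity) as result
FROM inventory
GROUP BY warehouse

Result:
  WH-A: 6776
  WH-B: 4467
  WH-C: 20624
  WH-East: 13241
  WH-North: 16517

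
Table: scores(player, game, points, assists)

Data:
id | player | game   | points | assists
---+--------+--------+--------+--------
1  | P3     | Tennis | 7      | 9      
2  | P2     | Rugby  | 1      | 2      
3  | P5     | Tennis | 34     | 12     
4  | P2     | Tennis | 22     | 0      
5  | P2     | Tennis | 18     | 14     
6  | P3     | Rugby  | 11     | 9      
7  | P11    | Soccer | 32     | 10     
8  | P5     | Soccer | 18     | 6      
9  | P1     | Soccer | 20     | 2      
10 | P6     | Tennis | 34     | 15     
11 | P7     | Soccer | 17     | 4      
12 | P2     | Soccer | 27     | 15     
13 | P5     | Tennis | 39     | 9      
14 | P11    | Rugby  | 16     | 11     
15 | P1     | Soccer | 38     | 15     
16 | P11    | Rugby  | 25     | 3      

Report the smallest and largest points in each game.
SELECT game, MIN(points), MAX(points)
FROM scores
GROUP BY game

Result:
  Rugby: min=1, max=25
  Soccer: min=17, max=38
  Tennis: min=7, max=39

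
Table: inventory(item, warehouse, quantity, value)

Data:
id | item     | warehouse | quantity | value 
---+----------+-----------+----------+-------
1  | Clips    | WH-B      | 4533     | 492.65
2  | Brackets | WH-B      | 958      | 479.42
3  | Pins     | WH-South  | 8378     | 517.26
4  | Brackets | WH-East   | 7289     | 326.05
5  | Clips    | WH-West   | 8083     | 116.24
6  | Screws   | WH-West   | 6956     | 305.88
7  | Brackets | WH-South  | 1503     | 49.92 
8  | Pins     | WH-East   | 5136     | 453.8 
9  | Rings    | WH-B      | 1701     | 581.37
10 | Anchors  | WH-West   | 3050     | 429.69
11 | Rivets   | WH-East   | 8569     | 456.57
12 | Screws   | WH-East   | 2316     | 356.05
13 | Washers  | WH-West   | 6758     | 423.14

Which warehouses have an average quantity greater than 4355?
SELECT warehouse, AVG(quantity)
FROM inventory
GROUP BY warehouse
HAVING AVG(quantity) > 4355

Result:
  WH-East: avg=5827.50
  WH-South: avg=4940.50
  WH-West: avg=6211.75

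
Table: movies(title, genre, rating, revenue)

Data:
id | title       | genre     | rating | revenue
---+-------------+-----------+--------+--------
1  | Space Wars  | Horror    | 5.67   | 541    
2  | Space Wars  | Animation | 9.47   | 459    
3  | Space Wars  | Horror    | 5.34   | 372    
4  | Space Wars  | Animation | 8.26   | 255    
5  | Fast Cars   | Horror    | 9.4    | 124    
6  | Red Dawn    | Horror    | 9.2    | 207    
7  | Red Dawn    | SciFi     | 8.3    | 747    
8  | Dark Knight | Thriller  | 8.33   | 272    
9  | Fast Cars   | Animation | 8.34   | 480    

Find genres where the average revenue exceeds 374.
SELECT genre, AVG(revenue)
FROM movies
GROUP BY genre
HAVING AVG(revenue) > 374

Result:
  Animation: avg=398.00
  SciFi: avg=747.00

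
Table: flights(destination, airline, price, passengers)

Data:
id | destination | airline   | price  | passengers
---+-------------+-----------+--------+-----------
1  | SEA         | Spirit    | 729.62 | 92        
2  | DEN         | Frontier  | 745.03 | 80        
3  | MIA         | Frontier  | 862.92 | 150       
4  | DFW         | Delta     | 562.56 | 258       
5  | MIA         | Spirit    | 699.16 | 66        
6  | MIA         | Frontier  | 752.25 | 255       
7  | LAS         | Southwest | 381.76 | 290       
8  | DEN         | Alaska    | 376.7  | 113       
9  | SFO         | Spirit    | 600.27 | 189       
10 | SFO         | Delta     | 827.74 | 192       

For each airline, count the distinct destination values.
SELECT airline, COUNT(DISTINCT destination)
FROM flights
GROUP BY airline

Result:
  Alaska: 1 distinct
  Delta: 2 distinct
  Frontier: 2 distinct
  Southwest: 1 distinct
  Spirit: 3 distinct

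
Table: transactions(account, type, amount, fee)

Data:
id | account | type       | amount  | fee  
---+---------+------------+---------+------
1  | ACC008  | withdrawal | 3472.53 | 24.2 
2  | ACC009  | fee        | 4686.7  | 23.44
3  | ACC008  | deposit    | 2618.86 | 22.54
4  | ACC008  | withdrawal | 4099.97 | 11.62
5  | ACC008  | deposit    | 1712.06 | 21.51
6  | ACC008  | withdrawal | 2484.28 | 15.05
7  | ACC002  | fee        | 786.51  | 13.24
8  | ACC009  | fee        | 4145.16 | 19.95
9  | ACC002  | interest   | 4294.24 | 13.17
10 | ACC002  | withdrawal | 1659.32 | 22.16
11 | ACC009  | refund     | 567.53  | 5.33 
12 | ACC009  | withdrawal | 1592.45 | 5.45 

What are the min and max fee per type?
SELECT type, MIN(fee), MAX(fee)
FROM transactions
GROUP BY type

Result:
  deposit: min=21.51, max=22.54
  fee: min=13.24, max=23.44
  interest: min=13.17, max=13.17
  refund: min=5.33, max=5.33
  withdrawal: min=5.45, max=24.20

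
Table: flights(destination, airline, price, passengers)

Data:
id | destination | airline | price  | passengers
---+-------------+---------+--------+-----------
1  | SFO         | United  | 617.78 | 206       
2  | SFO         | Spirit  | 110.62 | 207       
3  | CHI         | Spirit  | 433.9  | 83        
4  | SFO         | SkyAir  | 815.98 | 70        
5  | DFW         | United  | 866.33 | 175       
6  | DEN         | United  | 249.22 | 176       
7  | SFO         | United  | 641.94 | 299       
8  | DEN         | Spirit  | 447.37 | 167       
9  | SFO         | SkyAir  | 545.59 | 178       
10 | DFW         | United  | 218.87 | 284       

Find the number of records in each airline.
SELECT airline, COUNT(*) as count
FROM flights
GROUP BY airline

Result:
  SkyAir: 2
  Spirit: 3
  United: 5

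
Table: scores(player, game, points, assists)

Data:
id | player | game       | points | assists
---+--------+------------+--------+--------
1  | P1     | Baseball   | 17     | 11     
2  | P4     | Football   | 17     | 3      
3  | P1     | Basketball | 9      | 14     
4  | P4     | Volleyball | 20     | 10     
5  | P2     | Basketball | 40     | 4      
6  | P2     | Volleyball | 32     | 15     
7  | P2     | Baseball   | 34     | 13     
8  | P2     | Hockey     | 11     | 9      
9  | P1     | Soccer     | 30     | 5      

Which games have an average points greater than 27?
SELECT game, AVG(points)
FROM scores
GROUP BY game
HAVING AVG(points) > 27

Result:
  Soccer: avg=30.00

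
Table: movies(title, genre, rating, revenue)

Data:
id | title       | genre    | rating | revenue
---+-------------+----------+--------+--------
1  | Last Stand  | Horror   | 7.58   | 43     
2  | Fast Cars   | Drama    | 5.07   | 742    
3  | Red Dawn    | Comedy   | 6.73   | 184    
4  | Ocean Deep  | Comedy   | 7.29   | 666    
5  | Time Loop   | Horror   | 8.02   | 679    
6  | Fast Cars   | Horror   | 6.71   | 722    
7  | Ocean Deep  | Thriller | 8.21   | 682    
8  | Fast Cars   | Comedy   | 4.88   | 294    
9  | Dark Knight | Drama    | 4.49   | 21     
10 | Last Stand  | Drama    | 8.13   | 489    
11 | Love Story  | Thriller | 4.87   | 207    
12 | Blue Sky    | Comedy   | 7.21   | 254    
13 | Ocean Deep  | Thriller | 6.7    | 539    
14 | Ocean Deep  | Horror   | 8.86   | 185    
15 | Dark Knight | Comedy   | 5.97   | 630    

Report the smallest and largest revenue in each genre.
SELECT genre, MIN(revenue), MAX(revenue)
FROM movies
GROUP BY genre

Result:
  Comedy: min=184, max=666
  Drama: min=21, max=742
  Horror: min=43, max=722
  Thriller: min=207, max=682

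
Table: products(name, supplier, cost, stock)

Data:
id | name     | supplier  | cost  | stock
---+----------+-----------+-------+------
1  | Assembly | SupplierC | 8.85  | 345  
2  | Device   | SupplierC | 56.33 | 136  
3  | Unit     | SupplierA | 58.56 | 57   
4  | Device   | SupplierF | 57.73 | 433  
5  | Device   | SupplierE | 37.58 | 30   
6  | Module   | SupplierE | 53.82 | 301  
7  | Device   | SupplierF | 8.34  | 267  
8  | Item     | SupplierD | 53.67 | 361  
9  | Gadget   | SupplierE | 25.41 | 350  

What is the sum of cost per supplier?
SELECT supplier, SUM(cost) as result
FROM products
GROUP BY supplier

Result:
  SupplierA: 58.56
  SupplierC: 65.18
  SupplierD: 53.67
  SupplierE: 116.81
  SupplierF: 66.07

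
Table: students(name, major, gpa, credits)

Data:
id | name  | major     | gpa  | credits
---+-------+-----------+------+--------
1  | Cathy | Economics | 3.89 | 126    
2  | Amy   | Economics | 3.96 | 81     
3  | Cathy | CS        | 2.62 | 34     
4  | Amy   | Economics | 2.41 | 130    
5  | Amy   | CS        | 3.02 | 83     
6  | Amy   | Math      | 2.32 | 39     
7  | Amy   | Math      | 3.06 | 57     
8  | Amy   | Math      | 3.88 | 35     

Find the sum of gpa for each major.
SELECT major, SUM(gpa) as result
FROM students
GROUP BY major

Result:
  CS: 5.64
  Economics: 10.26
  Math: 9.26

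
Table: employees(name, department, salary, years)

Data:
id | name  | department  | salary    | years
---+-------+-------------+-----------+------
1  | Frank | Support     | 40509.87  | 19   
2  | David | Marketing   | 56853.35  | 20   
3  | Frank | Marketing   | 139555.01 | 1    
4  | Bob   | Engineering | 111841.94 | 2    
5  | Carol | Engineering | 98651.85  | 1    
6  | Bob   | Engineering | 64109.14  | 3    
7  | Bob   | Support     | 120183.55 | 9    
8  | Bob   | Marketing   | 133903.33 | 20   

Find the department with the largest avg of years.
SELECT department, AVG(years) as val
FROM employees
GROUP BY department
ORDER BY val DESC
LIMIT 1

Result: Support with avg(years) = 14.00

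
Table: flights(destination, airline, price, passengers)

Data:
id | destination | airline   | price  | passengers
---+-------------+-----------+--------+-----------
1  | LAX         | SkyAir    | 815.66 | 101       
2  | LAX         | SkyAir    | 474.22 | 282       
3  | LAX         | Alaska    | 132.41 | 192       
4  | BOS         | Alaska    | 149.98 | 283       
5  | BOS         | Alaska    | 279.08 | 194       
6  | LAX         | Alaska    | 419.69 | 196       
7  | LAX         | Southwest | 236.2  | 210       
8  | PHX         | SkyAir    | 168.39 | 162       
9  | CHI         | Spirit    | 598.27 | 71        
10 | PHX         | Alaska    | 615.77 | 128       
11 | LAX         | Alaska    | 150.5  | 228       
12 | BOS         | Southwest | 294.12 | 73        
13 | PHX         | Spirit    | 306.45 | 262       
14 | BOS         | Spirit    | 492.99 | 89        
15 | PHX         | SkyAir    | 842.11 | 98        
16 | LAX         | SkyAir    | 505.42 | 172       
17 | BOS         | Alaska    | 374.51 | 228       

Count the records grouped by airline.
SELECT airline, COUNT(*) as count
FROM flights
GROUP BY airline

Result:
  Alaska: 7
  SkyAir: 5
  Southwest: 2
  Spirit: 3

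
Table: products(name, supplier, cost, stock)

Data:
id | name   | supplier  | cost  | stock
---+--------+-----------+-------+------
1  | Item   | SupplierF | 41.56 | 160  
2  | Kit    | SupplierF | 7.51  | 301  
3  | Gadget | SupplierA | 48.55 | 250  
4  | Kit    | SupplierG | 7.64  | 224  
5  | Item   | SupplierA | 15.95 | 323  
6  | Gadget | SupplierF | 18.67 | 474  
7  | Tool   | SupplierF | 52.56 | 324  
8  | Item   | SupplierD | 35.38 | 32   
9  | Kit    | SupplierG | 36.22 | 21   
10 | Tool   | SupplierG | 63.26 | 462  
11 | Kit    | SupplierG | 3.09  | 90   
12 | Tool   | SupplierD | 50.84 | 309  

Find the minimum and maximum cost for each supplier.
SELECT supplier, MIN(cost), MAX(cost)
FROM products
GROUP BY supplier

Result:
  SupplierA: min=15.95, max=48.55
  SupplierD: min=35.38, max=50.84
  SupplierF: min=7.51, max=52.56
  SupplierG: min=3.09, max=63.26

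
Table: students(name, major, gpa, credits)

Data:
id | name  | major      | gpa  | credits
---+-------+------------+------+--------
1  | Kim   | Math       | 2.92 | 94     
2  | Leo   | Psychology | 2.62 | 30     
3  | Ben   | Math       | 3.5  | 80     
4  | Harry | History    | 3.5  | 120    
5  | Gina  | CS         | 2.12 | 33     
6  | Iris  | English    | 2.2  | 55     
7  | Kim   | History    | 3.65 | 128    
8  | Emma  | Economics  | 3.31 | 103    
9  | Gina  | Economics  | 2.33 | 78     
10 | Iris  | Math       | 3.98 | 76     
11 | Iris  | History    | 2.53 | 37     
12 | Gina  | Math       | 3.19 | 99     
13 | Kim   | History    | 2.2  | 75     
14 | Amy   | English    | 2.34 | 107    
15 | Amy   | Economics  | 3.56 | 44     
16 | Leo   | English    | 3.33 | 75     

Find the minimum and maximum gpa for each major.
SELECT major, MIN(gpa), MAX(gpa)
FROM students
GROUP BY major

Result:
  CS: min=2.12, max=2.12
  Economics: min=2.33, max=3.56
  English: min=2.20, max=3.33
  History: min=2.20, max=3.65
  Math: min=2.92, max=3.98
  Psychology: min=2.62, max=2.62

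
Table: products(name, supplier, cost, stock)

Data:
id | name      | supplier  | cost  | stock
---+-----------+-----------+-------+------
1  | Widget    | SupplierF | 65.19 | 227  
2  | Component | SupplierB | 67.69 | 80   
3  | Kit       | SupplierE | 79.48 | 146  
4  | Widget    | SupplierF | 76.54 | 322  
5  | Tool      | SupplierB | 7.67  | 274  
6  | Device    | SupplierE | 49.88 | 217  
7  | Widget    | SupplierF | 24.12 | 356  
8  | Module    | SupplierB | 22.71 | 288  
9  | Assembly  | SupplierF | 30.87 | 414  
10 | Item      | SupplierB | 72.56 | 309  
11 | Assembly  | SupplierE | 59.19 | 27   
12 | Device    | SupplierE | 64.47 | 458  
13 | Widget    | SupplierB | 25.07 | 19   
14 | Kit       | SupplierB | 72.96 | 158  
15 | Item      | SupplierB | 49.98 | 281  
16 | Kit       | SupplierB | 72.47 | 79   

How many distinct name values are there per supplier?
SELECT supplier, COUNT(DISTINCT name)
FROM products
GROUP BY supplier

Result:
  SupplierB: 6 distinct
  SupplierE: 3 distinct
  SupplierF: 2 distinct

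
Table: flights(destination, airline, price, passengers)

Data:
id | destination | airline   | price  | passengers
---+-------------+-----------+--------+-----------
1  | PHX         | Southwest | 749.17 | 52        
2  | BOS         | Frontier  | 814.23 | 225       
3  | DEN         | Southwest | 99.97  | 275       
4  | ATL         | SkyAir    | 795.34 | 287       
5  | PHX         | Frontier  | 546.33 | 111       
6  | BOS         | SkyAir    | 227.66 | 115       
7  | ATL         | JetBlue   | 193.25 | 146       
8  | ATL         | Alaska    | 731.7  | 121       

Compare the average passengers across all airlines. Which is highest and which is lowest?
SELECT airline, AVG(passengers)
FROM flights
GROUP BY airline
ORDER BY AVG(passengers)

All groups:
  Alaska: 121.00
  JetBlue: 146.00
  Southwest: 163.50
  Frontier: 168.00
  SkyAir: 201.00

Highest: SkyAir (201.00)
Lowest: Alaska (121.00)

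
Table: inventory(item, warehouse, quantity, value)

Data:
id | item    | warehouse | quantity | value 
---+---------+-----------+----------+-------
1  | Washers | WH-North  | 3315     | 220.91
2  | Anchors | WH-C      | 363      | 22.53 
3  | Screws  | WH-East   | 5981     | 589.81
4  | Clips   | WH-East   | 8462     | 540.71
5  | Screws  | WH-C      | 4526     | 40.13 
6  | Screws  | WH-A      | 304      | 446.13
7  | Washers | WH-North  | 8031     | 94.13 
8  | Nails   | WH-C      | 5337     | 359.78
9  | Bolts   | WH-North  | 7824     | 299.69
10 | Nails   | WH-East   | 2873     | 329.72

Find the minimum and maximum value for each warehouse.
SELECT warehouse, MIN(value), MAX(value)
FROM inventory
GROUP BY warehouse

Result:
  WH-A: min=446.13, max=446.13
  WH-C: min=22.53, max=359.78
  WH-East: min=329.72, max=589.81
  WH-North: min=94.13, max=299.69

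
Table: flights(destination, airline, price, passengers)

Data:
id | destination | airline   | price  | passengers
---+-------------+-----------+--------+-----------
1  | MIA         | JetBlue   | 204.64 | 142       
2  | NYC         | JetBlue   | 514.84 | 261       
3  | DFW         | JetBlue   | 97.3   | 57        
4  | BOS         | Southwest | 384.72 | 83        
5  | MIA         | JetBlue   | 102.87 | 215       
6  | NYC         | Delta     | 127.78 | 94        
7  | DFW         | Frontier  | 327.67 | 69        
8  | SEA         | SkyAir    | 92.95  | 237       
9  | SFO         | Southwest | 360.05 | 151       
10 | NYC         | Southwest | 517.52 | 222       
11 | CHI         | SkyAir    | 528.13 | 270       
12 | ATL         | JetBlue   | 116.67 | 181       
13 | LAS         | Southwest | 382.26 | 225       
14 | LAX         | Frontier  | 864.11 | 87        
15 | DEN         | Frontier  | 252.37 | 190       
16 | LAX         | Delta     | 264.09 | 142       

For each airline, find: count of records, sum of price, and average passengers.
SELECT airline,
       COUNT(*) as cnt,
       SUM(price) as total_price,
       AVG(passengers) as avg_passengers
FROM flights
GROUP BY airline

Result:
  Delta: 2 records, 391.87 total price, 118.00 avg passengers
  Frontier: 3 records, 1444.15 total price, 115.33 avg passengers
  JetBlue: 5 records, 1036.32 total price, 171.20 avg passengers
  SkyAir: 2 records, 621.08 total price, 253.50 avg passengers
  Southwest: 4 records, 1644.55 total price, 170.25 avg passengers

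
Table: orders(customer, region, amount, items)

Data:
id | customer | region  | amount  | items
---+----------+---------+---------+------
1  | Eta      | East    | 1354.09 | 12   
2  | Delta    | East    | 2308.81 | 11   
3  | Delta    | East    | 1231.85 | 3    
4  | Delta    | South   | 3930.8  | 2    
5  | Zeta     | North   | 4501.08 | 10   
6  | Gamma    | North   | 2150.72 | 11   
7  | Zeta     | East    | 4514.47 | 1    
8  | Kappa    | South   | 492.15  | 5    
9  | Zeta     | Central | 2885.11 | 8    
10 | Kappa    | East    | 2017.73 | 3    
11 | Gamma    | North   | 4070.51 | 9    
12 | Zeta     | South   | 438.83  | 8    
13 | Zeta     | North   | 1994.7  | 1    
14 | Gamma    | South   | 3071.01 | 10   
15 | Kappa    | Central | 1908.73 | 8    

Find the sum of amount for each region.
SELECT region, SUM(amount) as result
FROM orders
GROUP BY region

Result:
  Central: 4793.84
  East: 11426.95
  North: 12717.01
  South: 7932.79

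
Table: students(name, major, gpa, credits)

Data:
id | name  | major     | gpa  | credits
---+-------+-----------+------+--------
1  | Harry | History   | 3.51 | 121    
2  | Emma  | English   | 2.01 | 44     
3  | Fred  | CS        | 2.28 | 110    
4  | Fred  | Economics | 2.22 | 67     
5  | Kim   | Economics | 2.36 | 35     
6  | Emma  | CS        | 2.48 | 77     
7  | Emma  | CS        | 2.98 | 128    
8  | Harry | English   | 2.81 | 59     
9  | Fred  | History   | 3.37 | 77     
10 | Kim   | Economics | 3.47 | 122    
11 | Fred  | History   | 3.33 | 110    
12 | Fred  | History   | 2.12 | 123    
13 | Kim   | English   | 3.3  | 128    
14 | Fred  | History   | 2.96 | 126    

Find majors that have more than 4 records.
SELECT major, COUNT(*) as cnt
FROM students
GROUP BY major
HAVING COUNT(*) > 4

Result:
  History: 5

Note: HAVING filters groups after aggregation, WHERE filters rows before.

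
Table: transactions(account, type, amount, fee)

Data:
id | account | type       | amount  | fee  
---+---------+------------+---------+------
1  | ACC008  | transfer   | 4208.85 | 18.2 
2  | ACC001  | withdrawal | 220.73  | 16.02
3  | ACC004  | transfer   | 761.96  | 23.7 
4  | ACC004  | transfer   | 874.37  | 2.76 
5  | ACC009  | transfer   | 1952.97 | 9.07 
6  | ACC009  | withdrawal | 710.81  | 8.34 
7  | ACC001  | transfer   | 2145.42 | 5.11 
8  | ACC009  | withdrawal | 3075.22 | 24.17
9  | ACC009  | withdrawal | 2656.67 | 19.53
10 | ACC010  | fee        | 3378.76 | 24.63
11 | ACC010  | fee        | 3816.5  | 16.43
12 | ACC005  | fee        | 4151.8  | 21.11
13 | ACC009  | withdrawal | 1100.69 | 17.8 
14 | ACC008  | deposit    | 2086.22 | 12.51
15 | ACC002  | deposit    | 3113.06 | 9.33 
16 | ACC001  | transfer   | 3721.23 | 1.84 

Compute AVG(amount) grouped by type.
SELECT type, AVG(amount) as result
FROM transactions
GROUP BY type

Result:
  deposit: 2599.64
  fee: 3782.35
  transfer: 2277.47
  withdrawal: 1552.82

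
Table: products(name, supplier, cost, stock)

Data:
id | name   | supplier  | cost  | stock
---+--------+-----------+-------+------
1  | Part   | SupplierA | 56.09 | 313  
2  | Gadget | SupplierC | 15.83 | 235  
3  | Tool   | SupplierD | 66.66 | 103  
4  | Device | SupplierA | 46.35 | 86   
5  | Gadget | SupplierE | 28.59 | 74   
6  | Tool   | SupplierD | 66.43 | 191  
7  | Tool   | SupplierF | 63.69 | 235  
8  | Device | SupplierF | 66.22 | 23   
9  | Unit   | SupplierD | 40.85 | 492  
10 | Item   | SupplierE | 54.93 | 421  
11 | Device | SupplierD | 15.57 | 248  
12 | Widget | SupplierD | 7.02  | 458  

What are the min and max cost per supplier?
SELECT supplier, MIN(cost), MAX(cost)
FROM products
GROUP BY supplier

Result:
  SupplierA: min=46.35, max=56.09
  SupplierC: min=15.83, max=15.83
  SupplierD: min=7.02, max=66.66
  SupplierE: min=28.59, max=54.93
  SupplierF: min=63.69, max=66.22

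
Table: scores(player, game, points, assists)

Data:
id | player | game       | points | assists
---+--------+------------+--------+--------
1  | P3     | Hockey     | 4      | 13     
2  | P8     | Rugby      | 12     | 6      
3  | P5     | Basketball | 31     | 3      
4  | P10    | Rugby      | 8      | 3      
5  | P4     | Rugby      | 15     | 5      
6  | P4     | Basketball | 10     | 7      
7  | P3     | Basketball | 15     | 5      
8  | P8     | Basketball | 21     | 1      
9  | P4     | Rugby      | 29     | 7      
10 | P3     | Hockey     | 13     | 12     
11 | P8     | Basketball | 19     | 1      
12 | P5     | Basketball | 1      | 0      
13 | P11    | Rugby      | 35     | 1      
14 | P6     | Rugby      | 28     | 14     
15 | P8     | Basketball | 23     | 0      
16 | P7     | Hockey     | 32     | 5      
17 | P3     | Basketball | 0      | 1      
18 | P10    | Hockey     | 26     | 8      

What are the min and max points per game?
SELECT game, MIN(points), MAX(points)
FROM scores
GROUP BY game

Result:
  Basketball: min=0, max=31
  Hockey: min=4, max=32
  Rugby: min=8, max=35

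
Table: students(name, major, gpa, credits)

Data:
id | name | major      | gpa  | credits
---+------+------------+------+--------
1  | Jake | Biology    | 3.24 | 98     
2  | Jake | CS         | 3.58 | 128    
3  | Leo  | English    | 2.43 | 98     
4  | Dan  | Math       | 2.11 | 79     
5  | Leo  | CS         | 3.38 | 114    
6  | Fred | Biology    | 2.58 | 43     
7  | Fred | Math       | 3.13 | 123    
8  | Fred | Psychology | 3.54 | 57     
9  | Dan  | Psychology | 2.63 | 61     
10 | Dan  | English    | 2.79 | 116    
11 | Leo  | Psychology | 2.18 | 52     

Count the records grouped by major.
SELECT major, COUNT(*) as count
FROM students
GROUP BY major

Result:
  Biology: 2
  CS: 2
  English: 2
  Math: 2
  Psychology: 3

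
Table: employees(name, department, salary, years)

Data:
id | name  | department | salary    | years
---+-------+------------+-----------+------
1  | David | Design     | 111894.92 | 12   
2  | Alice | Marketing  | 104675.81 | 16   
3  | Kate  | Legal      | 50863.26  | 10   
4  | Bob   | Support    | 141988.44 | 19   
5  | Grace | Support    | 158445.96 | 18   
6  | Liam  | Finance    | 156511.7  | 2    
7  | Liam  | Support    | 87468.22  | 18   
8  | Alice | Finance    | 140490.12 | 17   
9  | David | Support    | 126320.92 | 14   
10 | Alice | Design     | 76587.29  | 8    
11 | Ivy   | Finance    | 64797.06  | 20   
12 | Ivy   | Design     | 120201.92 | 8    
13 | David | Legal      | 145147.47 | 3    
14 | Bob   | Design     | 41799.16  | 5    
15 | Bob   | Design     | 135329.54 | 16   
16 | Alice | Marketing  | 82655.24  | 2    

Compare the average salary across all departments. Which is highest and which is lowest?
SELECT department, AVG(salary)
FROM employees
GROUP BY department
ORDER BY AVG(salary)

All groups:
  Marketing: 93665.53
  Design: 97162.57
  Legal: 98005.37
  Finance: 120599.63
  Support: 128555.89

Highest: Support (128555.89)
Lowest: Marketing (93665.53)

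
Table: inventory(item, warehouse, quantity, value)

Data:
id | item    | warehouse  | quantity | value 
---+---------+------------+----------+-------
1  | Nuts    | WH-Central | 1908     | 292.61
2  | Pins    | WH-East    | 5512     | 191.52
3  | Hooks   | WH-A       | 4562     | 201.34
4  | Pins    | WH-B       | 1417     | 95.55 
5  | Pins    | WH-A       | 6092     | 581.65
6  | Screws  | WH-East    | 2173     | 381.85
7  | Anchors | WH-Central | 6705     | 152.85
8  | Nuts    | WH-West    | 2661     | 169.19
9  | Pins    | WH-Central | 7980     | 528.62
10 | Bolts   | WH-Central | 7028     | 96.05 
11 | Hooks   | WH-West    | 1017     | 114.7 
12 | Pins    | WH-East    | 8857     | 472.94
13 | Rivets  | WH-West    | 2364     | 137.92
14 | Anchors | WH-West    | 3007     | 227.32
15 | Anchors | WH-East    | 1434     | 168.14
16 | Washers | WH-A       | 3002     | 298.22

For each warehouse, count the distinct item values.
SELECT warehouse, COUNT(DISTINCT item)
FROM inventory
GROUP BY warehouse

Result:
  WH-A: 3 distinct
  WH-B: 1 distinct
  WH-Central: 4 distinct
  WH-East: 3 distinct
  WH-West: 4 distinct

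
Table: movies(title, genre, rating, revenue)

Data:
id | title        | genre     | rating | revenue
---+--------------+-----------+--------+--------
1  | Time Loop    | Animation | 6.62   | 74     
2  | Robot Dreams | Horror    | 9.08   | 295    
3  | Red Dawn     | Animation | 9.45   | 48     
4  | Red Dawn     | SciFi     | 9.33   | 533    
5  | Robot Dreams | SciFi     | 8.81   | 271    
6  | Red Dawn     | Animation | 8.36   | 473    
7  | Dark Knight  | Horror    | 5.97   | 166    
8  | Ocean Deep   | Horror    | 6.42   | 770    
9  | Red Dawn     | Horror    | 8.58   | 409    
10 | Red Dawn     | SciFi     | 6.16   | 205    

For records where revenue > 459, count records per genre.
SELECT genre, COUNT(*)
FROM movies
WHERE revenue > 459
GROUP BY genre

Note: WHERE filters rows before grouping.

Result:
  Animation: 1
  Horror: 1
  SciFi: 1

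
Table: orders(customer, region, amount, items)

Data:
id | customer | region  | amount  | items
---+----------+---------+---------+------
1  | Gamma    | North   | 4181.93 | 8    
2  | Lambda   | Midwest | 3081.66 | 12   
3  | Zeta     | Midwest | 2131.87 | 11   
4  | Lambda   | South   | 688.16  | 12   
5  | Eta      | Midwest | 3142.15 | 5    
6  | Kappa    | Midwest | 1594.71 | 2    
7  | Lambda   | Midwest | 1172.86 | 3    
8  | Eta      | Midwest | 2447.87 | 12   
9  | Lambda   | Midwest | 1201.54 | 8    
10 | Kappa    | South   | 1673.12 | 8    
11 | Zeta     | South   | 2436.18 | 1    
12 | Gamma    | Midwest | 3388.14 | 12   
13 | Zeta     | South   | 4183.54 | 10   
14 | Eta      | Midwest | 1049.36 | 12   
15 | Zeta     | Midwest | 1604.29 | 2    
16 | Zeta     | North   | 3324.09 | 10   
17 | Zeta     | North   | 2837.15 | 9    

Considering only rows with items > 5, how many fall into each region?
SELECT region, COUNT(*)
FROM orders
WHERE items > 5
GROUP BY region

Note: WHERE filters rows before grouping.

Result:
  Midwest: 6
  North: 3
  South: 3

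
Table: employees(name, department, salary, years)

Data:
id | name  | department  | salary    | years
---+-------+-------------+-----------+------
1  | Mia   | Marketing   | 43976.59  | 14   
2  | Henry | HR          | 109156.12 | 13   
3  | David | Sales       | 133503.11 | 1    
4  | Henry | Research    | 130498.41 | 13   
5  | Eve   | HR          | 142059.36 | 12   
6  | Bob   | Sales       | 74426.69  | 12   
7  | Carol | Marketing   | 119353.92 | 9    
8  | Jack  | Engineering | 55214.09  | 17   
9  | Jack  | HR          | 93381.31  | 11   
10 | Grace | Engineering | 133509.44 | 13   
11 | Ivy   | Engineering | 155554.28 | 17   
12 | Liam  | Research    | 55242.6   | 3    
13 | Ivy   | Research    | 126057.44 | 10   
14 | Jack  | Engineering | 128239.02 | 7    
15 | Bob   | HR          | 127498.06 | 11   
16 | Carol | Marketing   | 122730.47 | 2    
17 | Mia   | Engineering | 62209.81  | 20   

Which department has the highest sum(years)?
SELECT department, SUM(years) as val
FROM employees
GROUP BY department
ORDER BY val DESC
LIMIT 1

Result: Engineering with sum(years) = 74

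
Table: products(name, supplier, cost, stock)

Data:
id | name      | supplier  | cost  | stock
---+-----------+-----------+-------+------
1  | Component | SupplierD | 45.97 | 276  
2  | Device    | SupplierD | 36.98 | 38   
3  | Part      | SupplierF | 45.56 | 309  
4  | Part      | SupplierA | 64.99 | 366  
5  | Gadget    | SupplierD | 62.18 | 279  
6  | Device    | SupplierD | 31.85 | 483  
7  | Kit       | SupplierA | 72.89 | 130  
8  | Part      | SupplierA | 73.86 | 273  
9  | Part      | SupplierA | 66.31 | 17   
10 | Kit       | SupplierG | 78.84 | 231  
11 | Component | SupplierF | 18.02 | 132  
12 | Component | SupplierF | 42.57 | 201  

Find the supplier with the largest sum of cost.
SELECT supplier, SUM(cost) as val
FROM products
GROUP BY supplier
ORDER BY val DESC
LIMIT 1

Result: SupplierA with sum(cost) = 278.05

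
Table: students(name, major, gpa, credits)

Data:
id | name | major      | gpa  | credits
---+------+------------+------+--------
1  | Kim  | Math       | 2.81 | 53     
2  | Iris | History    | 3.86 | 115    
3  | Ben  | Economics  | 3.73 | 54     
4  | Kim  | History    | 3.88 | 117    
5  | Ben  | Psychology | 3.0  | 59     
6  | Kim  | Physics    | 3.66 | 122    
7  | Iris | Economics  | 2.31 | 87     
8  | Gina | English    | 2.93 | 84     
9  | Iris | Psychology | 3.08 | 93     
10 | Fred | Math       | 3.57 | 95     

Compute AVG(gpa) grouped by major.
SELECT major, AVG(gpa) as result
FROM students
GROUP BY major

Result:
  Economics: 3.02
  English: 2.93
  History: 3.87
  Math: 3.19
  Physics: 3.66
  Psychology: 3.04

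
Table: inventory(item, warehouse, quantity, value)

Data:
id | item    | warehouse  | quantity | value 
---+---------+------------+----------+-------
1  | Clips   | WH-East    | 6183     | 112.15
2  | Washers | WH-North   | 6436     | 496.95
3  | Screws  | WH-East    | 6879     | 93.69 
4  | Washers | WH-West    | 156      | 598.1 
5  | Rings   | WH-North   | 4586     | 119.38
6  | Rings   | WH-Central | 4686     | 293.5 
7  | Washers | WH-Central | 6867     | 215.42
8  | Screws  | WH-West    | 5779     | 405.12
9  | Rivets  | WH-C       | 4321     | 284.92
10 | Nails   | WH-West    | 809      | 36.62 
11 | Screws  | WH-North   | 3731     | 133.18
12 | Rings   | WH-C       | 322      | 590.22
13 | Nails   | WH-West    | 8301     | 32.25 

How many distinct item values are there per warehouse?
SELECT warehouse, COUNT(DISTINCT item)
FROM inventory
GROUP BY warehouse

Result:
  WH-C: 2 distinct
  WH-Central: 2 distinct
  WH-East: 2 distinct
  WH-North: 3 distinct
  WH-West: 3 distinct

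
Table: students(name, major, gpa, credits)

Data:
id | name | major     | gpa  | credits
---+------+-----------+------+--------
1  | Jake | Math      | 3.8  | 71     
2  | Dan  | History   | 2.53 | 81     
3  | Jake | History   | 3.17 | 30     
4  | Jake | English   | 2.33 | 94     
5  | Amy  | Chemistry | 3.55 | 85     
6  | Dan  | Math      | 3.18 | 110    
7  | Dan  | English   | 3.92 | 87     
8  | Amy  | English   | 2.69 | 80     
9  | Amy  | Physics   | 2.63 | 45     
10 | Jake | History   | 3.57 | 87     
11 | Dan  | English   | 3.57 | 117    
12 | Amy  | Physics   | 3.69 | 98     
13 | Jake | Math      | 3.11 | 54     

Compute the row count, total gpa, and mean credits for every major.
SELECT major,
       COUNT(*) as cnt,
       SUM(gpa) as total_gpa,
       AVG(credits) as avg_credits
FROM students
GROUP BY major

Result:
  Chemistry: 1 records, 3.55 total gpa, 85.00 avg credits
  English: 4 records, 12.51 total gpa, 94.50 avg credits
  History: 3 records, 9.27 total gpa, 66.00 avg credits
  Math: 3 records, 10.09 total gpa, 78.33 avg credits
  Physics: 2 records, 6.32 total gpa, 71.50 avg credits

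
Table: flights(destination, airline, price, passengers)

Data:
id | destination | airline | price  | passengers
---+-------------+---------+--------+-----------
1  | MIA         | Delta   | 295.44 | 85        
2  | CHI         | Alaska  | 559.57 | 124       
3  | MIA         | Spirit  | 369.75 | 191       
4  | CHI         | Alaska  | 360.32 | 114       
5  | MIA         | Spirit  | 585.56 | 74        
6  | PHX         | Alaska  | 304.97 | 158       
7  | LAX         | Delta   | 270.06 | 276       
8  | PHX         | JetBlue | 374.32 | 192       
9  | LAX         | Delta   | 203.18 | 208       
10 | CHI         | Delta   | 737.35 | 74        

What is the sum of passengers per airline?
SELECT airline, SUM(passengers) as result
FROM flights
GROUP BY airline

Result:
  Alaska: 396
  Delta: 643
  JetBlue: 192
  Spirit: 265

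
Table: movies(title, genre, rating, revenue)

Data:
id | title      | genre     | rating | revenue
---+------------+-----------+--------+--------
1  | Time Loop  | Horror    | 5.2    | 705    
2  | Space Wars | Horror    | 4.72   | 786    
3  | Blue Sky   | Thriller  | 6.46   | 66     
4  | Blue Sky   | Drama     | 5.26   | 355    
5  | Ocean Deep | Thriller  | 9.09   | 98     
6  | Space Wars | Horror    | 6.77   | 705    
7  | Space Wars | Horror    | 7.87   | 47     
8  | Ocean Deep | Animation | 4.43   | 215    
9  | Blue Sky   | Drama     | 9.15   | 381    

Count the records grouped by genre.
SELECT genre, COUNT(*) as count
FROM movies
GROUP BY genre

Result:
  Animation: 1
  Drama: 2
  Horror: 4
  Thriller: 2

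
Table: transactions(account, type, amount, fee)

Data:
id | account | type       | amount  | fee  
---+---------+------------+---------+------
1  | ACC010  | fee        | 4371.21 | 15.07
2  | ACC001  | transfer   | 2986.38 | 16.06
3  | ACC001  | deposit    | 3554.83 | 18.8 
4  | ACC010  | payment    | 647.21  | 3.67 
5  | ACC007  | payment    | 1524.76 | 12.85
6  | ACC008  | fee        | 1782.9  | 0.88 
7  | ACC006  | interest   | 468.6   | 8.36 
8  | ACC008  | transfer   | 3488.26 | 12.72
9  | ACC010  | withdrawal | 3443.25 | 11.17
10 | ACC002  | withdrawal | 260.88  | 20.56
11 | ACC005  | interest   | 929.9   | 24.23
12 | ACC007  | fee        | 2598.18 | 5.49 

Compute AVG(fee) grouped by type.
SELECT type, AVG(fee) as result
FROM transactions
GROUP BY type

Result:
  deposit: 18.80
  fee: 7.15
  interest: 16.30
  payment: 8.26
  transfer: 14.39
  withdrawal: 15.87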